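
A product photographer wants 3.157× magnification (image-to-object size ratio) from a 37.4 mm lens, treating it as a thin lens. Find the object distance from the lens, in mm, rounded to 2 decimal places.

With m = dᵢ/dₒ and 1/f = 1/dₒ + 1/dᵢ, substituting dᵢ = m·dₒ gives 1/f = (1 + 1/m)/dₒ, hence dₒ = f·(1 + 1/m).
dₒ = 37.4 × (1 + 1/3.157) = 37.4 × 1.31676 ≈ 49.247 mm.

49.25 mm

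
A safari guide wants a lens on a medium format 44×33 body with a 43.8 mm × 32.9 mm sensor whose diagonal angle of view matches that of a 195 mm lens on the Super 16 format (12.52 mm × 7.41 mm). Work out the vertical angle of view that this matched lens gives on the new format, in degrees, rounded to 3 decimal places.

Sensor diagonal = √(12.52² + 7.41²) = √211.6585 ≈ 14.5485 mm.
Sensor diagonal = √(43.8² + 32.9²) = √3000.8500 ≈ 54.7800 mm.
Equal diagonal AOV ⇒ f₂ = f₁ · 54.7800/14.5485 = 195 × 3.76534 ≈ 734.2415 mm.
Vertical AOV on the new format = 2·arctan(32.9 / (2 × 734.2415)) = 2·arctan(0.02240) ≈ 2.5669°.

2.567°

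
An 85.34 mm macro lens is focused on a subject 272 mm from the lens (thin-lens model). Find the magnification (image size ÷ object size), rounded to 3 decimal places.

Thin lens: 1/f = 1/dₒ + 1/dᵢ → 1/dᵢ = 1/85.34 − 1/272 = 0.0080414 mm⁻¹, so dᵢ ≈ 124.3570 mm.
Magnification m = dᵢ/dₒ = 124.3570/272 ≈ 0.45719.

0.457×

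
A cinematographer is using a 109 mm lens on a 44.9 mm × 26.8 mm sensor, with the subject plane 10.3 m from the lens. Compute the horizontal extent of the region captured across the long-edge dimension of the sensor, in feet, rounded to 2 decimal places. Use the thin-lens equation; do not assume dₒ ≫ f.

13.77 ft

dₒ: 10.3 m = 10300 mm.
Similar triangles through the lens centre give W/dₒ = w/dᵢ; with 1/f = 1/dₒ + 1/dᵢ this gives W = w·(dₒ − f)/f.
W = 44.9 mm × (10300 − 109) / 109 = 44.9 × 93.4954 ≈ 4197.944 mm = 4197.944/304.8 ft = 13.7728 ft.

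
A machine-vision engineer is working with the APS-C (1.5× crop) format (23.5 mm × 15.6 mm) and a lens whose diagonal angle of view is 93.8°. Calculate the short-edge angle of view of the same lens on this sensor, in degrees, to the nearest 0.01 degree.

61.17°

Sensor diagonal = √(23.5² + 15.6²) = √795.6100 ≈ 28.2066 mm.
From the diagonal AOV: f = 28.2066 / (2·tan(46.9°)) = 28.2066 / 2.13725 ≈ 13.1976 mm.
Short-edge AOV = 2·arctan(15.6 / (2 × 13.1976)) = 2·arctan(0.59102) ≈ 61.1675°.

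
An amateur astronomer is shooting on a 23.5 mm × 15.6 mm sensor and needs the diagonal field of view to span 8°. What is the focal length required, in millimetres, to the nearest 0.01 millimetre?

Sensor diagonal = √(23.5² + 15.6²) = √795.6100 ≈ 28.2066 mm.
From α = 2·arctan(d/2f) we get f = d / (2·tan(α/2)).
With d = 28.2066 mm and α/2 = 4°, tan(α/2) ≈ 0.06993, so f ≈ 28.2066 / 0.13985 ≈ 201.6863 mm.

201.69 mm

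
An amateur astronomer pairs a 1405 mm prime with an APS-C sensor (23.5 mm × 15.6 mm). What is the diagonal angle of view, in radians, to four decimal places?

Sensor diagonal = √(23.5² + 15.6²) = √795.6100 ≈ 28.2066 mm.
Angle of view α = 2·arctan(d/2f) with d = 28.2066 mm and f = 1405 mm.
d/2f = 0.01004; arctan(0.01004) ≈ 0.0100 rad, so α ≈ 0.0201 rad.

0.0201 rad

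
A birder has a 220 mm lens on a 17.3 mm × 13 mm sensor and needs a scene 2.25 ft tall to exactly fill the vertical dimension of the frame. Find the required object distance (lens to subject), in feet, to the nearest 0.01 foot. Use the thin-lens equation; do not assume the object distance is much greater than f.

38.80 ft

W: 2.25 ft × 304.8 mm/ft = 685.80 mm.
Magnification m = h/W = dᵢ/dₒ; combined with 1/f = 1/dₒ + 1/dᵢ this gives dₒ = f·(1 + W/h).
dₒ = 220 mm × (1 + 685.8/13) = 220 × 53.7538 ≈ 11825.846 mm = 11825.846/304.8 ft = 38.7987 ft.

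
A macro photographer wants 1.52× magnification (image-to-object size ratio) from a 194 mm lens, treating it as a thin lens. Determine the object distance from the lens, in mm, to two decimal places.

321.63 mm

With m = dᵢ/dₒ and 1/f = 1/dₒ + 1/dᵢ, substituting dᵢ = m·dₒ gives 1/f = (1 + 1/m)/dₒ, hence dₒ = f·(1 + 1/m).
dₒ = 194 × (1 + 1/1.52) = 194 × 1.65789 ≈ 321.632 mm.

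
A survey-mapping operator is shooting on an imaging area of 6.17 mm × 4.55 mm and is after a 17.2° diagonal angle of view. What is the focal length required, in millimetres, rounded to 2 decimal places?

Sensor diagonal = √(6.17² + 4.55²) = √58.7714 ≈ 7.6663 mm.
From α = 2·arctan(d/2f) we get f = d / (2·tan(α/2)).
With d = 7.6663 mm and α/2 = 8.6°, tan(α/2) ≈ 0.15124, so f ≈ 7.6663 / 0.30247 ≈ 25.3454 mm.

25.35 mm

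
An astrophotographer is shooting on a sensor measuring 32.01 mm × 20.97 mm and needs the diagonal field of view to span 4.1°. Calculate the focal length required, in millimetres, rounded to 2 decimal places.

534.54 mm

Sensor diagonal = √(32.01² + 20.97²) = √1464.3810 ≈ 38.2672 mm.
From α = 2·arctan(d/2f) we get f = d / (2·tan(α/2)).
With d = 38.2672 mm and α/2 = 2.05°, tan(α/2) ≈ 0.03579, so f ≈ 38.2672 / 0.07159 ≈ 534.5403 mm.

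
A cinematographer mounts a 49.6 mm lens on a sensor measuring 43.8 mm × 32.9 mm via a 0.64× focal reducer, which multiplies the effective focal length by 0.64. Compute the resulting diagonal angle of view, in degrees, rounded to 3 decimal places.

Effective focal length f = 49.6 × 0.64 = 31.744 mm.
Sensor diagonal = √(43.8² + 32.9²) = √3000.8500 ≈ 54.7800 mm.
α = 2·arctan(54.780 / (2 × 31.744)) = 2·arctan(0.86284) ≈ 81.5779°.

81.578°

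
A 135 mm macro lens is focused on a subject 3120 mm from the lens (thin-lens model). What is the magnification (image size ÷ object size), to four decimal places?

Thin lens: 1/f = 1/dₒ + 1/dᵢ → 1/dᵢ = 1/135 − 1/3120 = 0.0070869 mm⁻¹, so dᵢ ≈ 141.1055 mm.
Magnification m = dᵢ/dₒ = 141.1055/3120 ≈ 0.04523.

0.0452×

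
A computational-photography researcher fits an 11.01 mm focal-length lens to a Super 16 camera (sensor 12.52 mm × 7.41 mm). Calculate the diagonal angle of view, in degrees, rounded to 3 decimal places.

Sensor diagonal = √(12.52² + 7.41²) = √211.6585 ≈ 14.5485 mm.
Angle of view α = 2·arctan(d/2f) with d = 14.5485 mm and f = 11.01 mm.
d/2f = 0.66069; arctan(0.66069) ≈ 33.4525°, so α ≈ 66.9050°.

66.905°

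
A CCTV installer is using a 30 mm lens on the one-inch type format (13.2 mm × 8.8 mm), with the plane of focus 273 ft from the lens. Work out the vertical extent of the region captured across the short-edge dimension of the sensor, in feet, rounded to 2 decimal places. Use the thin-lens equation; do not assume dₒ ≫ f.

dₒ: 273 ft × 304.8 mm/ft = 83210.40 mm.
Similar triangles through the lens centre give W/dₒ = h/dᵢ; with 1/f = 1/dₒ + 1/dᵢ this gives W = h·(dₒ − f)/f.
W = 8.8 mm × (83210.4 − 30) / 30 = 8.8 × 2772.6799 ≈ 24399.583 mm = 24399.583/304.8 ft = 80.0511 ft.

80.05 ft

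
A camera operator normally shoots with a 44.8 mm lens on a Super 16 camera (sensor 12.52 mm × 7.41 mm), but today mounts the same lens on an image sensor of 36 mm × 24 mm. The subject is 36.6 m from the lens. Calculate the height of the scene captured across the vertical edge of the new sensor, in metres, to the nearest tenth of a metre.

The focal length stays 44.8 mm; the relevant sensor dimension is now h = 24 mm. Object distance dₒ = 36.6 m = 36600 mm.
Thin-lens field height W = h·(dₒ − f)/f = 24 × (36600 − 44.8)/44.8 ≈ 19583.143 mm = 19.5831 m.

19.6 m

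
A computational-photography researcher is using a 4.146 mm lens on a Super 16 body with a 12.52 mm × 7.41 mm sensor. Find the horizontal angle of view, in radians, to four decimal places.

1.9716 rad

Angle of view α = 2·arctan(w/2f) with w = 12.52 mm and f = 4.146 mm.
w/2f = 1.50989; arctan(1.50989) ≈ 0.9858 rad, so α ≈ 1.9716 rad.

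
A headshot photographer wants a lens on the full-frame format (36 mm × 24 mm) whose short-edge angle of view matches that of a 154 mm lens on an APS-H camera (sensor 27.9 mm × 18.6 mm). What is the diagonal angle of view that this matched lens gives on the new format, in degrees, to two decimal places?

12.43°

Equal short-edge AOV ⇒ f₂ = f₁ · 24/18.6 = 154 × 1.29032 ≈ 198.7097 mm.
Sensor diagonal = √(36² + 24²) = √1872.0000 ≈ 43.2666 mm.
Diagonal AOV on the new format = 2·arctan(43.2666 / (2 × 198.7097)) = 2·arctan(0.10887) ≈ 12.4265°.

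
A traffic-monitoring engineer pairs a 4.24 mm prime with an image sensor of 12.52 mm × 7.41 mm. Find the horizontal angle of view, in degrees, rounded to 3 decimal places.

Angle of view α = 2·arctan(w/2f) with w = 12.52 mm and f = 4.24 mm.
w/2f = 1.47642; arctan(1.47642) ≈ 55.8896°, so α ≈ 111.7791°.

111.779°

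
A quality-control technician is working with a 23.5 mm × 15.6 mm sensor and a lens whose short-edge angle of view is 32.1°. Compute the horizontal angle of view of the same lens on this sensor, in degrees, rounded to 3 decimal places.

From the short-edge AOV: f = 15.6 / (2·tan(16.05°)) = 15.6 / 0.57538 ≈ 27.1125 mm.
Horizontal AOV = 2·arctan(23.5 / (2 × 27.1125)) = 2·arctan(0.43338) ≈ 46.8618°.

46.862°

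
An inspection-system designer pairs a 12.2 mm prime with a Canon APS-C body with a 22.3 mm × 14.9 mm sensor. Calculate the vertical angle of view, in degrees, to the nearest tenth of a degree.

Angle of view α = 2·arctan(h/2f) with h = 14.9 mm and f = 12.2 mm.
h/2f = 0.61066; arctan(0.61066) ≈ 31.4106°, so α ≈ 62.8211°.

62.8°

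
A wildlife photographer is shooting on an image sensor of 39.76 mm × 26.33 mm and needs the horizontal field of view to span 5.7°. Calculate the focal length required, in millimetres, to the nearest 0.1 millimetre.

From α = 2·arctan(w/2f) we get f = w / (2·tan(α/2)).
With w = 39.76 mm and α/2 = 2.85°, tan(α/2) ≈ 0.04978, so f ≈ 39.76 / 0.09957 ≈ 399.3335 mm.

399.3 mm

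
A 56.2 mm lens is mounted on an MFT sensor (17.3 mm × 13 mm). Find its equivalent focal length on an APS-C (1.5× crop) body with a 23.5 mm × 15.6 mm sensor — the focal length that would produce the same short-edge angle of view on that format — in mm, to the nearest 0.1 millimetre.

Equal angle of view means equal height/f ratio, so f₂ = f₁ · (height₂/height₁) = 56.2 × 15.6/13.
f₂ = 56.2 × 1.20000 ≈ 67.440 mm.

67.4 mm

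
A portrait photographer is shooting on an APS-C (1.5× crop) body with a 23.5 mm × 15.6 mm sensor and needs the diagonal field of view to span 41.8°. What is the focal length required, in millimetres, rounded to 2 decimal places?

Sensor diagonal = √(23.5² + 15.6²) = √795.6100 ≈ 28.2066 mm.
From α = 2·arctan(d/2f) we get f = d / (2·tan(α/2)).
With d = 28.2066 mm and α/2 = 20.9°, tan(α/2) ≈ 0.38186, so f ≈ 28.2066 / 0.76373 ≈ 36.9328 mm.

36.93 mm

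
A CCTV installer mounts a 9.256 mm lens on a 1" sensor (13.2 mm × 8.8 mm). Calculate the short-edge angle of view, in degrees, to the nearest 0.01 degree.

50.85°

Angle of view α = 2·arctan(h/2f) with h = 8.8 mm and f = 9.256 mm.
h/2f = 0.47537; arctan(0.47537) ≈ 25.4249°, so α ≈ 50.8498°.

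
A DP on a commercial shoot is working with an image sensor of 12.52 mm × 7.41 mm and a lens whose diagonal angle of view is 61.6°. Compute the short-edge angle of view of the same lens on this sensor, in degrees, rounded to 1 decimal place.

33.8°

Sensor diagonal = √(12.52² + 7.41²) = √211.6585 ≈ 14.5485 mm.
From the diagonal AOV: f = 14.5485 / (2·tan(30.8°)) = 14.5485 / 1.19224 ≈ 12.2027 mm.
Short-edge AOV = 2·arctan(7.41 / (2 × 12.2027)) = 2·arctan(0.30362) ≈ 33.7789°.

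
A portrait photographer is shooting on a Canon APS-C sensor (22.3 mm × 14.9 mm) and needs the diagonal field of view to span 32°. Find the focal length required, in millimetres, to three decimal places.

Sensor diagonal = √(22.3² + 14.9²) = √719.3000 ≈ 26.8198 mm.
From α = 2·arctan(d/2f) we get f = d / (2·tan(α/2)).
With d = 26.8198 mm and α/2 = 16°, tan(α/2) ≈ 0.28675, so f ≈ 26.8198 / 0.57349 ≈ 46.7658 mm.

46.766 mm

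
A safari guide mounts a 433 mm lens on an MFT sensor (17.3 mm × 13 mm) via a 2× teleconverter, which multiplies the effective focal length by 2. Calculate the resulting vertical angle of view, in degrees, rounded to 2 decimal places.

Effective focal length f = 433 × 2 = 866 mm.
α = 2·arctan(13 / (2 × 866)) = 2·arctan(0.00751) ≈ 0.8601°.

0.86°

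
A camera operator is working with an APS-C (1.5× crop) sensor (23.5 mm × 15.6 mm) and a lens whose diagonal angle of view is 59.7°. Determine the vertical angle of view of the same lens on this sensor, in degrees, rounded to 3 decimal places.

Sensor diagonal = √(23.5² + 15.6²) = √795.6100 ≈ 28.2066 mm.
From the diagonal AOV: f = 28.2066 / (2·tan(29.85°)) = 28.2066 / 1.14773 ≈ 24.5760 mm.
Vertical AOV = 2·arctan(15.6 / (2 × 24.5760)) = 2·arctan(0.31738) ≈ 35.2171°.

35.217°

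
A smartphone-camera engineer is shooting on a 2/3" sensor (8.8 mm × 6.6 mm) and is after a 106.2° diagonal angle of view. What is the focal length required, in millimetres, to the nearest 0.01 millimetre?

4.13 mm

Sensor diagonal = √(8.8² + 6.6²) = √121.0000 ≈ 11.0000 mm.
From α = 2·arctan(d/2f) we get f = d / (2·tan(α/2)).
With d = 11.0000 mm and α/2 = 53.1°, tan(α/2) ≈ 1.33187, so f ≈ 11.0000 / 2.66375 ≈ 4.1295 mm.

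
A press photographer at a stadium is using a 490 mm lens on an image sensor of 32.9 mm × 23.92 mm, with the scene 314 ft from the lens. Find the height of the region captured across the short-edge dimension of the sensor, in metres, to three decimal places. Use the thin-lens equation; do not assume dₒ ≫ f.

4.648 m

dₒ: 314 ft × 304.8 mm/ft = 95707.20 mm.
Similar triangles through the lens centre give W/dₒ = h/dᵢ; with 1/f = 1/dₒ + 1/dᵢ this gives W = h·(dₒ − f)/f.
W = 23.92 mm × (95707.2 − 490) / 490 = 23.92 × 194.3208 ≈ 4648.154 mm = 4.64815 m.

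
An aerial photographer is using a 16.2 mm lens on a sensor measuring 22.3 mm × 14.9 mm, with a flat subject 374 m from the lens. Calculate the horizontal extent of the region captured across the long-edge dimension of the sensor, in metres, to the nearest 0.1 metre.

dₒ: 374 m = 374000 mm.
Similar triangles through the lens centre give W/dₒ = w/dᵢ; with 1/f = 1/dₒ + 1/dᵢ this gives W = w·(dₒ − f)/f.
W = 22.3 mm × (374000 − 16.2) / 16.2 = 22.3 × 23085.4198 ≈ 514804.860 mm = 514.805 m.

514.8 m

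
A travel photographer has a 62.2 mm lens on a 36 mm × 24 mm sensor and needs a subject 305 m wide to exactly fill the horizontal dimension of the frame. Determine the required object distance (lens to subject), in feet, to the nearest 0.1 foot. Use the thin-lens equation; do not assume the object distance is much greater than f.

1729.1 ft

W: 305 m = 305000 mm.
Magnification m = w/W = dᵢ/dₒ; combined with 1/f = 1/dₒ + 1/dᵢ this gives dₒ = f·(1 + W/w).
dₒ = 62.2 mm × (1 + 305000/36) = 62.2 × 8473.2222 ≈ 527034.422 mm = 527034.422/304.8 ft = 1729.12 ft.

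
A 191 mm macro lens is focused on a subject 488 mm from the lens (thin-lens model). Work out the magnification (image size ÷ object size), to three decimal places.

Thin lens: 1/f = 1/dₒ + 1/dᵢ → 1/dᵢ = 1/191 − 1/488 = 0.0031864 mm⁻¹, so dᵢ ≈ 313.8316 mm.
Magnification m = dᵢ/dₒ = 313.8316/488 ≈ 0.64310.

0.643×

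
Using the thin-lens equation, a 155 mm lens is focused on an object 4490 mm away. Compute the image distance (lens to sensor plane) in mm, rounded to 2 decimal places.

1/dᵢ = 1/f − 1/dₒ = 1/155 − 1/4490 = 0.0062289 mm⁻¹.
dᵢ = 1/0.0062289 ≈ 160.5421 mm.

160.54 mm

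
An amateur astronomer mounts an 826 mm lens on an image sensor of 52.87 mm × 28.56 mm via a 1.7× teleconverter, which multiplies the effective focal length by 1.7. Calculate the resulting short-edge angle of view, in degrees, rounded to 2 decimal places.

Effective focal length f = 826 × 1.7 = 1404.2 mm.
α = 2·arctan(28.56 / (2 × 1404.2)) = 2·arctan(0.01017) ≈ 1.1653°.

1.17°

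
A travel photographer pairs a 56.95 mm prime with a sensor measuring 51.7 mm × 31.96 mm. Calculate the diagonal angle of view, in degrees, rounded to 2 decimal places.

56.17°

Sensor diagonal = √(51.7² + 31.96²) = √3694.3316 ≈ 60.7810 mm.
Angle of view α = 2·arctan(d/2f) with d = 60.7810 mm and f = 56.95 mm.
d/2f = 0.53363; arctan(0.53363) ≈ 28.0859°, so α ≈ 56.1719°.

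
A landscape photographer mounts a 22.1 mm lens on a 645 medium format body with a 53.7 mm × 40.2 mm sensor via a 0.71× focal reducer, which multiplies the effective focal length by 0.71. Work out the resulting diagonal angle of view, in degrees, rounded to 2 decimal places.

Effective focal length f = 22.1 × 0.71 = 15.691 mm.
Sensor diagonal = √(53.7² + 40.2²) = √4499.7300 ≈ 67.0800 mm.
α = 2·arctan(67.080 / (2 × 15.691)) = 2·arctan(2.13753) ≈ 129.8569°.

129.86°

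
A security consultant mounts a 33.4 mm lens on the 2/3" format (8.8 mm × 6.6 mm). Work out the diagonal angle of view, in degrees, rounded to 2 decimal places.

18.70°

Sensor diagonal = √(8.8² + 6.6²) = √121.0000 ≈ 11.0000 mm.
Angle of view α = 2·arctan(d/2f) with d = 11.0000 mm and f = 33.4 mm.
d/2f = 0.16467; arctan(0.16467) ≈ 9.3510°, so α ≈ 18.7020°.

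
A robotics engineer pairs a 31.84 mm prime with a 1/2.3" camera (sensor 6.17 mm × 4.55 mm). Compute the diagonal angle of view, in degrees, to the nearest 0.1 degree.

Sensor diagonal = √(6.17² + 4.55²) = √58.7714 ≈ 7.6663 mm.
Angle of view α = 2·arctan(d/2f) with d = 7.6663 mm and f = 31.84 mm.
d/2f = 0.12039; arctan(0.12039) ≈ 6.8646°, so α ≈ 13.7293°.

13.7°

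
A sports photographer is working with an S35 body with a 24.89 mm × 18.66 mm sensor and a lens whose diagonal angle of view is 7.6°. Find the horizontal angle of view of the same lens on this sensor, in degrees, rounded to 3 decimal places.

6.084°

Sensor diagonal = √(24.89² + 18.66²) = √967.7077 ≈ 31.1080 mm.
From the diagonal AOV: f = 31.1080 / (2·tan(3.8°)) = 31.1080 / 0.13284 ≈ 234.1767 mm.
Horizontal AOV = 2·arctan(24.89 / (2 × 234.1767)) = 2·arctan(0.05314) ≈ 6.0841°.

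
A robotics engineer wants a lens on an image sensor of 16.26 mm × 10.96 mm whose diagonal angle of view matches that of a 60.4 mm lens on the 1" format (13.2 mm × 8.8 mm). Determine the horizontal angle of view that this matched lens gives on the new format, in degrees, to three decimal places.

12.430°

Sensor diagonal = √(13.2² + 8.8²) = √251.6800 ≈ 15.8644 mm.
Sensor diagonal = √(16.26² + 10.96²) = √384.5092 ≈ 19.6089 mm.
Equal diagonal AOV ⇒ f₂ = f₁ · 19.6089/15.8644 = 60.4 × 1.23603 ≈ 74.6562 mm.
Horizontal AOV on the new format = 2·arctan(16.26 / (2 × 74.6562)) = 2·arctan(0.10890) ≈ 12.4299°.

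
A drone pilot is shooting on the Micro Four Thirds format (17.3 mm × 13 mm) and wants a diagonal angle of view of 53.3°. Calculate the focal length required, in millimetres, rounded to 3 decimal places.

Sensor diagonal = √(17.3² + 13²) = √468.2900 ≈ 21.6400 mm.
From α = 2·arctan(d/2f) we get f = d / (2·tan(α/2)).
With d = 21.6400 mm and α/2 = 26.65°, tan(α/2) ≈ 0.50185, so f ≈ 21.6400 / 1.00371 ≈ 21.5600 mm.

21.560 mm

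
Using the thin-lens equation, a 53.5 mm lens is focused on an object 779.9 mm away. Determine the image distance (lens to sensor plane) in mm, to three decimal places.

57.440 mm

1/dᵢ = 1/f − 1/dₒ = 1/53.5 − 1/779.9 = 0.0174094 mm⁻¹.
dᵢ = 1/0.0174094 ≈ 57.4403 mm.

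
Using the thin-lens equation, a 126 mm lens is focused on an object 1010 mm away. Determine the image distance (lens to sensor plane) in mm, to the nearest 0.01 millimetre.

143.96 mm

1/dᵢ = 1/f − 1/dₒ = 1/126 − 1/1010 = 0.0069464 mm⁻¹.
dᵢ = 1/0.0069464 ≈ 143.9593 mm.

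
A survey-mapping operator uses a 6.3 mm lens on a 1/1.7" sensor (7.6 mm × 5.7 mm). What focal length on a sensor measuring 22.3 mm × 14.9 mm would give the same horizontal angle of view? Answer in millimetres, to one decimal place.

18.5 mm

Equal angle of view means equal width/f ratio, so f₂ = f₁ · (width₂/width₁) = 6.3 × 22.3/7.6.
f₂ = 6.3 × 2.93421 ≈ 18.486 mm.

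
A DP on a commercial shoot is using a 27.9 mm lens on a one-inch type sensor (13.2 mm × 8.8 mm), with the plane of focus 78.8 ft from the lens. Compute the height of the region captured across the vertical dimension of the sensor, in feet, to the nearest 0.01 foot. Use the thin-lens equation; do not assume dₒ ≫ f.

dₒ: 78.8 ft × 304.8 mm/ft = 24018.24 mm.
Similar triangles through the lens centre give W/dₒ = h/dᵢ; with 1/f = 1/dₒ + 1/dᵢ this gives W = h·(dₒ − f)/f.
W = 8.8 mm × (24018.2 − 27.9) / 27.9 = 8.8 × 859.8688 ≈ 7566.845 mm = 7566.845/304.8 ft = 24.8256 ft.

24.83 ft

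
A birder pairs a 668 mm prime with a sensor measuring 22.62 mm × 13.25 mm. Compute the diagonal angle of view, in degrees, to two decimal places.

Sensor diagonal = √(22.62² + 13.25²) = √687.2269 ≈ 26.2150 mm.
Angle of view α = 2·arctan(d/2f) with d = 26.2150 mm and f = 668 mm.
d/2f = 0.01962; arctan(0.01962) ≈ 1.1241°, so α ≈ 2.2482°.

2.25°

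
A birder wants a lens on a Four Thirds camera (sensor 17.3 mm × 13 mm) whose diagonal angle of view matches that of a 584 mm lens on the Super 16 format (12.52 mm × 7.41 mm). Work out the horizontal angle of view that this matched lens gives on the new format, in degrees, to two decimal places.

1.14°

Sensor diagonal = √(12.52² + 7.41²) = √211.6585 ≈ 14.5485 mm.
Sensor diagonal = √(17.3² + 13²) = √468.2900 ≈ 21.6400 mm.
Equal diagonal AOV ⇒ f₂ = f₁ · 21.6400/14.5485 = 584 × 1.48744 ≈ 868.6652 mm.
Horizontal AOV on the new format = 2·arctan(17.3 / (2 × 868.6652)) = 2·arctan(0.00996) ≈ 1.1410°.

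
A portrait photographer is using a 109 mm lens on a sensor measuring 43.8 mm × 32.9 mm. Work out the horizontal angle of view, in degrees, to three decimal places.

22.721°

Angle of view α = 2·arctan(w/2f) with w = 43.8 mm and f = 109 mm.
w/2f = 0.20092; arctan(0.20092) ≈ 11.3605°, so α ≈ 22.7209°.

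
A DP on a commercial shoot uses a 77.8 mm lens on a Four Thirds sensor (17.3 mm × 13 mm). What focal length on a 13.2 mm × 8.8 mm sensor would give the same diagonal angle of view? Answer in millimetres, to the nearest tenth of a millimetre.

57.0 mm

Sensor diagonal = √(17.3² + 13²) = √468.2900 ≈ 21.6400 mm.
Sensor diagonal = √(13.2² + 8.8²) = √251.6800 ≈ 15.8644 mm.
Equal angle of view means equal diagonal/f ratio, so f₂ = f₁ · (diagonal₂/diagonal₁) = 77.8 × 15.8644/21.6400.
f₂ = 77.8 × 0.73311 ≈ 57.036 mm.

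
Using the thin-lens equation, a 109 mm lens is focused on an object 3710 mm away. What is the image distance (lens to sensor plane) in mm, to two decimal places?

1/dᵢ = 1/f − 1/dₒ = 1/109 − 1/3710 = 0.0089048 mm⁻¹.
dᵢ = 1/0.0089048 ≈ 112.2994 mm.

112.30 mm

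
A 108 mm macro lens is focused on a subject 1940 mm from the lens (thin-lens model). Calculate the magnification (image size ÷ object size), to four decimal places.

0.0590×

Thin lens: 1/f = 1/dₒ + 1/dᵢ → 1/dᵢ = 1/108 − 1/1940 = 0.0087438 mm⁻¹, so dᵢ ≈ 114.3668 mm.
Magnification m = dᵢ/dₒ = 114.3668/1940 ≈ 0.05895.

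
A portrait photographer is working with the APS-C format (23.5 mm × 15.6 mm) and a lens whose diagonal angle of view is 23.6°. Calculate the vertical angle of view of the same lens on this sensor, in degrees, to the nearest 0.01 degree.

13.18°

Sensor diagonal = √(23.5² + 15.6²) = √795.6100 ≈ 28.2066 mm.
From the diagonal AOV: f = 28.2066 / (2·tan(11.8°)) = 28.2066 / 0.41782 ≈ 67.5086 mm.
Vertical AOV = 2·arctan(15.6 / (2 × 67.5086)) = 2·arctan(0.11554) ≈ 13.1816°.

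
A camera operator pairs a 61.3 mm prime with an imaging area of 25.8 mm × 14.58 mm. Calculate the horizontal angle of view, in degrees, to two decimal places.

Angle of view α = 2·arctan(w/2f) with w = 25.8 mm and f = 61.3 mm.
w/2f = 0.21044; arctan(0.21044) ≈ 11.8839°, so α ≈ 23.7679°.

23.77°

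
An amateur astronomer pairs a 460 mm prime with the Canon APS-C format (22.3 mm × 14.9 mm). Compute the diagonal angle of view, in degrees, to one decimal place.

Sensor diagonal = √(22.3² + 14.9²) = √719.3000 ≈ 26.8198 mm.
Angle of view α = 2·arctan(d/2f) with d = 26.8198 mm and f = 460 mm.
d/2f = 0.02915; arctan(0.02915) ≈ 1.6698°, so α ≈ 3.3396°.

3.3°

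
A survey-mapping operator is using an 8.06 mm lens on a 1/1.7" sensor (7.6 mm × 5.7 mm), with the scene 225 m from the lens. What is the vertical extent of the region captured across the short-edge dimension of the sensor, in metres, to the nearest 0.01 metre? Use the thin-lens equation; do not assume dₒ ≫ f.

dₒ: 225 m = 225000 mm.
Similar triangles through the lens centre give W/dₒ = h/dᵢ; with 1/f = 1/dₒ + 1/dᵢ this gives W = h·(dₒ − f)/f.
W = 5.7 mm × (225000 − 8.06) / 8.06 = 5.7 × 27914.6328 ≈ 159113.407 mm = 159.113 m.

159.11 m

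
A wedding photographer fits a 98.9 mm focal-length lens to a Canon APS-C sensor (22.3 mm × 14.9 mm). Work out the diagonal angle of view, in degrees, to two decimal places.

15.44°

Sensor diagonal = √(22.3² + 14.9²) = √719.3000 ≈ 26.8198 mm.
Angle of view α = 2·arctan(d/2f) with d = 26.8198 mm and f = 98.9 mm.
d/2f = 0.13559; arctan(0.13559) ≈ 7.7217°, so α ≈ 15.4433°.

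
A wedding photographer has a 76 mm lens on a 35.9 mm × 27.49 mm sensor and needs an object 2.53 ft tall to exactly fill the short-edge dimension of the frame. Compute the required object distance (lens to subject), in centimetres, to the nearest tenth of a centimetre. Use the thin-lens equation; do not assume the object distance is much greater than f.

220.8 cm

W: 2.53 ft × 304.8 mm/ft = 771.14 mm.
Magnification m = h/W = dᵢ/dₒ; combined with 1/f = 1/dₒ + 1/dᵢ this gives dₒ = f·(1 + W/h).
dₒ = 76 mm × (1 + 771.144/27.49) = 76 × 29.0518 ≈ 2207.937 mm = 220.794 cm.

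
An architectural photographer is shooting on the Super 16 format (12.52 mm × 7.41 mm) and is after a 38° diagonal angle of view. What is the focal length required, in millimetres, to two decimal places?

21.13 mm

Sensor diagonal = √(12.52² + 7.41²) = √211.6585 ≈ 14.5485 mm.
From α = 2·arctan(d/2f) we get f = d / (2·tan(α/2)).
With d = 14.5485 mm and α/2 = 19°, tan(α/2) ≈ 0.34433, so f ≈ 14.5485 / 0.68866 ≈ 21.1259 mm.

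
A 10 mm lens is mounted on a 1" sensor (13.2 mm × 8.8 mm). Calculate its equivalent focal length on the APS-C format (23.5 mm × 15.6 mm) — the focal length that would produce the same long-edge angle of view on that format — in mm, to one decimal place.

Equal angle of view means equal width/f ratio, so f₂ = f₁ · (width₂/width₁) = 10 × 23.5/13.2.
f₂ = 10 × 1.78030 ≈ 17.803 mm.

17.8 mm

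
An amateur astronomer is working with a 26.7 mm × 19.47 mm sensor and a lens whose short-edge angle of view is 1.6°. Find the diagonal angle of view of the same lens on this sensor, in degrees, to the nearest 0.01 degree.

2.72°

From the short-edge AOV: f = 19.47 / (2·tan(0.8°)) = 19.47 / 0.02793 ≈ 697.1727 mm.
Sensor diagonal = √(26.7² + 19.47²) = √1091.9709 ≈ 33.0450 mm.
Diagonal AOV = 2·arctan(33.0450 / (2 × 697.1727)) = 2·arctan(0.02370) ≈ 2.7152°.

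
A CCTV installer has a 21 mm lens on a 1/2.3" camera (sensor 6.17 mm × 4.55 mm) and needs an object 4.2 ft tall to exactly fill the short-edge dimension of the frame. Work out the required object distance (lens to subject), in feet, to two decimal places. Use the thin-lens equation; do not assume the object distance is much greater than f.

W: 4.2 ft × 304.8 mm/ft = 1280.16 mm.
Magnification m = h/W = dᵢ/dₒ; combined with 1/f = 1/dₒ + 1/dᵢ this gives dₒ = f·(1 + W/h).
dₒ = 21 mm × (1 + 1280.16/4.55) = 21 × 282.3538 ≈ 5929.431 mm = 5929.431/304.8 ft = 19.4535 ft.

19.45 ft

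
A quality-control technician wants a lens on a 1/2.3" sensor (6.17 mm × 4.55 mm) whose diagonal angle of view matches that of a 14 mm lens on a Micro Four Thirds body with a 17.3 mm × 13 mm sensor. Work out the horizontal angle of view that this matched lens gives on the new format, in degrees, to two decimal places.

Sensor diagonal = √(17.3² + 13²) = √468.2900 ≈ 21.6400 mm.
Sensor diagonal = √(6.17² + 4.55²) = √58.7714 ≈ 7.6663 mm.
Equal diagonal AOV ⇒ f₂ = f₁ · 7.6663/21.6400 = 14 × 0.35426 ≈ 4.9597 mm.
Horizontal AOV on the new format = 2·arctan(6.17 / (2 × 4.9597)) = 2·arctan(0.62202) ≈ 63.7645°.

63.76°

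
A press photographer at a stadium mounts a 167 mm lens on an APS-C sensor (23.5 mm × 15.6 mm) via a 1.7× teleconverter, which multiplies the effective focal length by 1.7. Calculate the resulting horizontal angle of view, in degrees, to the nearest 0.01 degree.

4.74°

Effective focal length f = 167 × 1.7 = 283.9 mm.
α = 2·arctan(23.5 / (2 × 283.9)) = 2·arctan(0.04139) ≈ 4.7400°.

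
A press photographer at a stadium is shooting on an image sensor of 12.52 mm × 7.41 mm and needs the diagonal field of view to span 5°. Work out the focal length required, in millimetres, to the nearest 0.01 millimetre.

Sensor diagonal = √(12.52² + 7.41²) = √211.6585 ≈ 14.5485 mm.
From α = 2·arctan(d/2f) we get f = d / (2·tan(α/2)).
With d = 14.5485 mm and α/2 = 2.5°, tan(α/2) ≈ 0.04366, so f ≈ 14.5485 / 0.08732 ≈ 166.6076 mm.

166.61 mm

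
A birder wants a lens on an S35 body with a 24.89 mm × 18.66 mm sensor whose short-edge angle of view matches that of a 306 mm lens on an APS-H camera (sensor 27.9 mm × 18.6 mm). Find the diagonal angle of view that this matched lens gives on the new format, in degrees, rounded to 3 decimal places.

5.801°

Equal short-edge AOV ⇒ f₂ = f₁ · 18.66/18.6 = 306 × 1.00323 ≈ 306.9871 mm.
Sensor diagonal = √(24.89² + 18.66²) = √967.7077 ≈ 31.1080 mm.
Diagonal AOV on the new format = 2·arctan(31.1080 / (2 × 306.9871)) = 2·arctan(0.05067) ≈ 5.8010°.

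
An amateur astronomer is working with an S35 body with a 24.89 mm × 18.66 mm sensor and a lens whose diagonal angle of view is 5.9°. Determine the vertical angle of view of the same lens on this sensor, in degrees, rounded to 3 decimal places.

3.541°

Sensor diagonal = √(24.89² + 18.66²) = √967.7077 ≈ 31.1080 mm.
From the diagonal AOV: f = 31.1080 / (2·tan(2.95°)) = 31.1080 / 0.10307 ≈ 301.8274 mm.
Vertical AOV = 2·arctan(18.66 / (2 × 301.8274)) = 2·arctan(0.03091) ≈ 3.5411°.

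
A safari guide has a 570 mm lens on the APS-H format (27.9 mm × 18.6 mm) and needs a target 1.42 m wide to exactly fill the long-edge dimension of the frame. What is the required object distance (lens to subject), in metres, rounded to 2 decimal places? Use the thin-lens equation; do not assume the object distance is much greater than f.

W: 1.42 m = 1420 mm.
Magnification m = w/W = dᵢ/dₒ; combined with 1/f = 1/dₒ + 1/dᵢ this gives dₒ = f·(1 + W/w).
dₒ = 570 mm × (1 + 1420/27.9) = 570 × 51.8961 ≈ 29580.753 mm = 29.5808 m.

29.58 m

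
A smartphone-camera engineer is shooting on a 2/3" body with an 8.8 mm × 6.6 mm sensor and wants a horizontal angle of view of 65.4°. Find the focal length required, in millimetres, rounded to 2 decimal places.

6.85 mm

From α = 2·arctan(w/2f) we get f = w / (2·tan(α/2)).
With w = 8.8 mm and α/2 = 32.7°, tan(α/2) ≈ 0.64199, so f ≈ 8.8 / 1.28398 ≈ 6.8537 mm.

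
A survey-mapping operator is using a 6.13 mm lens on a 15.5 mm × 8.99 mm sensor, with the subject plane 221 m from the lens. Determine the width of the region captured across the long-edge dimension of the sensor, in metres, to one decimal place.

558.8 m

dₒ: 221 m = 221000 mm.
Similar triangles through the lens centre give W/dₒ = w/dᵢ; with 1/f = 1/dₒ + 1/dᵢ this gives W = w·(dₒ − f)/f.
W = 15.5 mm × (221000 − 6.13) / 6.13 = 15.5 × 36051.2023 ≈ 558793.635 mm = 558.794 m.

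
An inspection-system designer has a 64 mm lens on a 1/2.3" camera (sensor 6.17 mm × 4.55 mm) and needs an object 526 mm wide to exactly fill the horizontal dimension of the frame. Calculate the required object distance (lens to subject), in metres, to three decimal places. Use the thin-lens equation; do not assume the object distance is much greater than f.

Magnification m = w/W = dᵢ/dₒ; combined with 1/f = 1/dₒ + 1/dᵢ this gives dₒ = f·(1 + W/w).
dₒ = 64 mm × (1 + 526/6.17) = 64 × 86.2512 ≈ 5520.078 mm = 5.52008 m.

5.520 m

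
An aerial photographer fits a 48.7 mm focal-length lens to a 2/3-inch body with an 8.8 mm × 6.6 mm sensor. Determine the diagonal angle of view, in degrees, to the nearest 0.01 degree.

Sensor diagonal = √(8.8² + 6.6²) = √121.0000 ≈ 11.0000 mm.
Angle of view α = 2·arctan(d/2f) with d = 11.0000 mm and f = 48.7 mm.
d/2f = 0.11294; arctan(0.11294) ≈ 6.4435°, so α ≈ 12.8869°.

12.89°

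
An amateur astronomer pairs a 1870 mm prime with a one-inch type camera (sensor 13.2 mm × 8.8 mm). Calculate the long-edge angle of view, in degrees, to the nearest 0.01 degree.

Angle of view α = 2·arctan(w/2f) with w = 13.2 mm and f = 1870 mm.
w/2f = 0.00353; arctan(0.00353) ≈ 0.2022°, so α ≈ 0.4044°.

0.40°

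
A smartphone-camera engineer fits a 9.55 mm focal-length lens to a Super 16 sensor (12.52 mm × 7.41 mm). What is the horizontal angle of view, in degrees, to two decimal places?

66.49°

Angle of view α = 2·arctan(w/2f) with w = 12.52 mm and f = 9.55 mm.
w/2f = 0.65550; arctan(0.65550) ≈ 33.2447°, so α ≈ 66.4895°.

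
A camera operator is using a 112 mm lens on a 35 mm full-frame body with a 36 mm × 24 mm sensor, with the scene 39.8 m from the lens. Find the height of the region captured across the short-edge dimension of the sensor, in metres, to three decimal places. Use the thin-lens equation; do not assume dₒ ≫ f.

8.505 m

dₒ: 39.8 m = 39800 mm.
Similar triangles through the lens centre give W/dₒ = h/dᵢ; with 1/f = 1/dₒ + 1/dᵢ this gives W = h·(dₒ − f)/f.
W = 24 mm × (39800 − 112) / 112 = 24 × 354.3571 ≈ 8504.571 mm = 8.50457 m.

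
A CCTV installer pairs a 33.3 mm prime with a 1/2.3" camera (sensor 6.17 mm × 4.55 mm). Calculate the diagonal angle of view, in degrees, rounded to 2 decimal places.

13.13°

Sensor diagonal = √(6.17² + 4.55²) = √58.7714 ≈ 7.6663 mm.
Angle of view α = 2·arctan(d/2f) with d = 7.6663 mm and f = 33.3 mm.
d/2f = 0.11511; arctan(0.11511) ≈ 6.5664°, so α ≈ 13.1327°.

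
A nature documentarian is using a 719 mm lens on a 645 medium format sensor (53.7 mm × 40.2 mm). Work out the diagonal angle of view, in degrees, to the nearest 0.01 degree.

5.34°

Sensor diagonal = √(53.7² + 40.2²) = √4499.7300 ≈ 67.0800 mm.
Angle of view α = 2·arctan(d/2f) with d = 67.0800 mm and f = 719 mm.
d/2f = 0.04665; arctan(0.04665) ≈ 2.6708°, so α ≈ 5.3416°.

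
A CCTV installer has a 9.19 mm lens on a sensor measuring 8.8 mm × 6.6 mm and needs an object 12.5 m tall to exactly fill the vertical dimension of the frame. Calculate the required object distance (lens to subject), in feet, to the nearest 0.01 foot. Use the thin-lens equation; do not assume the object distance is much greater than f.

57.13 ft

W: 12.5 m = 12500 mm.
Magnification m = h/W = dᵢ/dₒ; combined with 1/f = 1/dₒ + 1/dᵢ this gives dₒ = f·(1 + W/h).
dₒ = 9.19 mm × (1 + 12500/6.6) = 9.19 × 1894.9394 ≈ 17414.493 mm = 17414.493/304.8 ft = 57.1342 ft.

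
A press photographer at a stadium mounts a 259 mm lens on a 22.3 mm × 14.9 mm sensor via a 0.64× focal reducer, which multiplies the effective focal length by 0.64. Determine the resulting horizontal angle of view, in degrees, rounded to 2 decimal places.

7.70°

Effective focal length f = 259 × 0.64 = 165.76 mm.
α = 2·arctan(22.3 / (2 × 165.76)) = 2·arctan(0.06727) ≈ 7.6965°.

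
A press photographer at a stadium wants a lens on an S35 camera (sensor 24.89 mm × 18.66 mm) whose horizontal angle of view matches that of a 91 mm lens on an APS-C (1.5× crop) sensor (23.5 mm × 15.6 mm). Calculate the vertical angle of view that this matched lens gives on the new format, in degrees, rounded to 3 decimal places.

Equal horizontal AOV ⇒ f₂ = f₁ · 24.89/23.5 = 91 × 1.05915 ≈ 96.3826 mm.
Vertical AOV on the new format = 2·arctan(18.66 / (2 × 96.3826)) = 2·arctan(0.09680) ≈ 11.0582°.

11.058°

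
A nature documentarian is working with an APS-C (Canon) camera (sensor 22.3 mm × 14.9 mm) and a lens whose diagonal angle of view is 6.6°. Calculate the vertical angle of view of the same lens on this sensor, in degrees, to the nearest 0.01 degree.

Sensor diagonal = √(22.3² + 14.9²) = √719.3000 ≈ 26.8198 mm.
From the diagonal AOV: f = 26.8198 / (2·tan(3.3°)) = 26.8198 / 0.11532 ≈ 232.5697 mm.
Vertical AOV = 2·arctan(14.9 / (2 × 232.5697)) = 2·arctan(0.03203) ≈ 3.6695°.

3.67°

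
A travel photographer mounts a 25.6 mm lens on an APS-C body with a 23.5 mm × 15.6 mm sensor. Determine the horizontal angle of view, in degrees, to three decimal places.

49.309°

Angle of view α = 2·arctan(w/2f) with w = 23.5 mm and f = 25.6 mm.
w/2f = 0.45898; arctan(0.45898) ≈ 24.6544°, so α ≈ 49.3088°.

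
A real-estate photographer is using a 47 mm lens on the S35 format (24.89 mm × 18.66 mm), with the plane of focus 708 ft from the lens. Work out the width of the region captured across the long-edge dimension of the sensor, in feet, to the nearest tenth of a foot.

dₒ: 708 ft × 304.8 mm/ft = 215798.39 mm.
Similar triangles through the lens centre give W/dₒ = w/dᵢ; with 1/f = 1/dₒ + 1/dᵢ this gives W = w·(dₒ − f)/f.
W = 24.89 mm × (215798 − 47) / 47 = 24.89 × 4590.4552 ≈ 114256.429 mm = 114256.429/304.8 ft = 374.857 ft.

374.9 ft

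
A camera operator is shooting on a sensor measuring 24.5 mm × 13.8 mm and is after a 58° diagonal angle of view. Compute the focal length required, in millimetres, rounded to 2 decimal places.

Sensor diagonal = √(24.5² + 13.8²) = √790.6900 ≈ 28.1192 mm.
From α = 2·arctan(d/2f) we get f = d / (2·tan(α/2)).
With d = 28.1192 mm and α/2 = 29°, tan(α/2) ≈ 0.55431, so f ≈ 28.1192 / 1.10862 ≈ 25.3642 mm.

25.36 mm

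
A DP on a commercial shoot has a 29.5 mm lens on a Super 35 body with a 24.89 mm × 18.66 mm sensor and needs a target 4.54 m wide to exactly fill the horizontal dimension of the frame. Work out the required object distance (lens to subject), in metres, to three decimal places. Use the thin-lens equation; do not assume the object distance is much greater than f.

5.410 m

W: 4.54 m = 4540 mm.
Magnification m = w/W = dᵢ/dₒ; combined with 1/f = 1/dₒ + 1/dᵢ this gives dₒ = f·(1 + W/w).
dₒ = 29.5 mm × (1 + 4540/24.89) = 29.5 × 183.4026 ≈ 5410.376 mm = 5.41038 m.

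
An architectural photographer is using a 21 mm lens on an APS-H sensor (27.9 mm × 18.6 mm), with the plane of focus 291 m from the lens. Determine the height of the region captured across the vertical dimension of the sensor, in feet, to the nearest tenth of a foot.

845.6 ft

dₒ: 291 m = 291000 mm.
Similar triangles through the lens centre give W/dₒ = h/dᵢ; with 1/f = 1/dₒ + 1/dᵢ this gives W = h·(dₒ − f)/f.
W = 18.6 mm × (291000 − 21) / 21 = 18.6 × 13856.1429 ≈ 257724.257 mm = 257724.257/304.8 ft = 845.552 ft.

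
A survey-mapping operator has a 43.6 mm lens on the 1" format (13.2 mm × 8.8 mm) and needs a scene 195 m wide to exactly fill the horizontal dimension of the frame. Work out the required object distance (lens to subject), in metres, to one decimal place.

W: 195 m = 195000 mm.
Magnification m = w/W = dᵢ/dₒ; combined with 1/f = 1/dₒ + 1/dᵢ this gives dₒ = f·(1 + W/w).
dₒ = 43.6 mm × (1 + 195000/13.2) = 43.6 × 14773.7273 ≈ 644134.509 mm = 644.135 m.

644.1 m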